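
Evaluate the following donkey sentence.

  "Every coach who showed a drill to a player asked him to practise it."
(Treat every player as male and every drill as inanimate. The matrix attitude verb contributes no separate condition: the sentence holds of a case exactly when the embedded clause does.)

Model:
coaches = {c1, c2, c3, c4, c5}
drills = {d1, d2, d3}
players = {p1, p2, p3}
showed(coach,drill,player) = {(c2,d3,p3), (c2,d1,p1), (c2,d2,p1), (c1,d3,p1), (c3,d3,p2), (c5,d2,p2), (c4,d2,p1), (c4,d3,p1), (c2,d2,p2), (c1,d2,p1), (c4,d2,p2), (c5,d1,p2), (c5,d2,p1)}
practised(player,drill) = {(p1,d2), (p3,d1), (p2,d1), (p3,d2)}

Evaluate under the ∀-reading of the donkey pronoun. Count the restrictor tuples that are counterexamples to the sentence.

8

"him" takes "a player" as antecedent and "it" takes "a drill"; both are donkey pronouns co-varying with the restrictor.
Strong reading: for every (c,d,p) with showed(c,d,p), practised(p,d).
Restrictor triples: (c1,d2,p1)→practised(p1,d2) ✓  (c1,d3,p1)→practised(p1,d3) ✗  (c2,d1,p1)→practised(p1,d1) ✗  (c2,d2,p1)→practised(p1,d2) ✓  (c2,d2,p2)→practised(p2,d2) ✗  (c2,d3,p3)→practised(p3,d3) ✗  (c3,d3,p2)→practised(p2,d3) ✗  (c4,d2,p1)→practised(p1,d2) ✓  (c4,d2,p2)→practised(p2,d2) ✗  (c4,d3,p1)→practised(p1,d3) ✗  (c5,d1,p2)→practised(p2,d1) ✓  (c5,d2,p1)→practised(p1,d2) ✓  (c5,d2,p2)→practised(p2,d2) ✗
Counterexamples (restrictor triples failing the scope): 8.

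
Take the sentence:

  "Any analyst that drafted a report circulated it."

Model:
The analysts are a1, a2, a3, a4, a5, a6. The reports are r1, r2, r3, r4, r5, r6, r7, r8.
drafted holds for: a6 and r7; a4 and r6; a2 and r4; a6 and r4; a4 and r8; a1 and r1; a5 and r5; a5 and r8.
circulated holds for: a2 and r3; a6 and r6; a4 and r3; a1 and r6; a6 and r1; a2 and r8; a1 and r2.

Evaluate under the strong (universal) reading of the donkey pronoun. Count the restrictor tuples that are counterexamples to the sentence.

8

"it" takes "a report" as antecedent — a donkey pronoun bound across the clause boundary.
Strong reading: for every (a,r) with drafted(a,r), circulated(a,r).
Restrictor pairs: (a1,r1) ✗  (a2,r4) ✗  (a4,r6) ✗  (a4,r8) ✗  (a5,r5) ✗  (a5,r8) ✗  (a6,r4) ✗  (a6,r7) ✗
Counterexamples (restrictor pairs failing the scope): 8.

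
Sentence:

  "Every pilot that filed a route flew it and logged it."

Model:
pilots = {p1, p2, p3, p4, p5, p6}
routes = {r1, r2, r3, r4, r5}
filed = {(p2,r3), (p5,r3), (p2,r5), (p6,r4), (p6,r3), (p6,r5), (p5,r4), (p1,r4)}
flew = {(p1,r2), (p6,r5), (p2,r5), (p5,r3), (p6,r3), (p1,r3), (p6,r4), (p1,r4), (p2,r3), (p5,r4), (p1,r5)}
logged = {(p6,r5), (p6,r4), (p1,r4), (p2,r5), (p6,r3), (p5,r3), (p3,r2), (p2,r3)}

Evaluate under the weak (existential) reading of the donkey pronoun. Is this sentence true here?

True

"it" takes "a route" as antecedent — a donkey pronoun bound across the clause boundary.
Weak reading: every pilot p with some filed-route has at least one filed-route r such that flew(p,r) ∧ logged(p,r).
Per pilot: p1:✓  p2:✓  p5:✓  p6:✓
Every pilot in the restrictor has a witness.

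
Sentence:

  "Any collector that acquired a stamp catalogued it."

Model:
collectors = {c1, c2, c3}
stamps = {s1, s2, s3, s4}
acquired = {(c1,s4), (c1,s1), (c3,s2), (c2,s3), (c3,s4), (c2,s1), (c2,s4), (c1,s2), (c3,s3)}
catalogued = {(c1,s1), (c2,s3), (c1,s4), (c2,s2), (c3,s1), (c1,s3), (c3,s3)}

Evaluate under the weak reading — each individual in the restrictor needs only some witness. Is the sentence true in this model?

"it" takes "a stamp" as antecedent — a donkey pronoun bound across the clause boundary.
Weak reading: every collector c with some acquired-stamp has at least one acquired-stamp s such that catalogued(c,s).
Per collector: c1:✓  c2:✓  c3:✓
Every collector in the restrictor has a witness.

True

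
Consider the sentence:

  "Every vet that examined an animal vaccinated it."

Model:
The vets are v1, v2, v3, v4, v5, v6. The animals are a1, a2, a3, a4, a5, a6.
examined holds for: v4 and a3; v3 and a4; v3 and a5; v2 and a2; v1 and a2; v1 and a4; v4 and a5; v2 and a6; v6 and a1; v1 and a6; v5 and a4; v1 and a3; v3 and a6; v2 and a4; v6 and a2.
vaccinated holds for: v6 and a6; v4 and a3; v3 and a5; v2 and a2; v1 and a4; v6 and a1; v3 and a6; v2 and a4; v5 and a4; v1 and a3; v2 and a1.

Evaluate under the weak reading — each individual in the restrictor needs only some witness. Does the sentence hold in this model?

"it" takes "an animal" as antecedent — a donkey pronoun bound across the clause boundary.
Weak reading: every vet v with some examined-animal has at least one examined-animal a such that vaccinated(v,a).
Per vet: v1:✓  v2:✓  v3:✓  v4:✓  v5:✓  v6:✓
Every vet in the restrictor has a witness.

True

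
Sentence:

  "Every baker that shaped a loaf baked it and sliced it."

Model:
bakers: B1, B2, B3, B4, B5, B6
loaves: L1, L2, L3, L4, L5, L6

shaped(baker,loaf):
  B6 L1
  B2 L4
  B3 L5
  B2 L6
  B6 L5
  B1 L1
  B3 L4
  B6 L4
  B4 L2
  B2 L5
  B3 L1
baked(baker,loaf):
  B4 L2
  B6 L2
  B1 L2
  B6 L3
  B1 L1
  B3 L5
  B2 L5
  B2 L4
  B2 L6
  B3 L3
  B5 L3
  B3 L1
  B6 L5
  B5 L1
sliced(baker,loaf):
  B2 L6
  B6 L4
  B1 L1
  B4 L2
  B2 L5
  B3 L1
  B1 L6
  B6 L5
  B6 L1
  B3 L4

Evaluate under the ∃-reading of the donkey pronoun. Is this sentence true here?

True

"it" takes "a loaf" as antecedent — a donkey pronoun bound across the clause boundary.
Weak reading: every baker b with some shaped-loaf has at least one shaped-loaf l such that baked(b,l) ∧ sliced(b,l).
Per baker: B1:✓  B2:✓  B3:✓  B4:✓  B6:✓
Every baker in the restrictor has a witness.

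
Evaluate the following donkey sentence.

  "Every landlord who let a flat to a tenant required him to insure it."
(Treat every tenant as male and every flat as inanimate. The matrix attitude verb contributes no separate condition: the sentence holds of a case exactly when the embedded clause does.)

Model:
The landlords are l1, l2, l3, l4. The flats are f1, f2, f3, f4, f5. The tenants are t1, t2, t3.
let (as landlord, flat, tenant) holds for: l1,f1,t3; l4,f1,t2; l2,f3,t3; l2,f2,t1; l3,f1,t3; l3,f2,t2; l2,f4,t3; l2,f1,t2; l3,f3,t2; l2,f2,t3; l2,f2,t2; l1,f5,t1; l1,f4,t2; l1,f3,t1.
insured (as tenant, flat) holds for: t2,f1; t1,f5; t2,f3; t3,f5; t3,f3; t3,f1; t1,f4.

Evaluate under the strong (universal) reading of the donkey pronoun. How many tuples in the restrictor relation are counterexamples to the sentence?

7

"him" takes "a tenant" as antecedent and "it" takes "a flat"; both are donkey pronouns co-varying with the restrictor.
Strong reading: for every (l,f,t) with let(l,f,t), insured(t,f).
Restrictor triples: (l1,f1,t3)→insured(t3,f1) ✓  (l1,f3,t1)→insured(t1,f3) ✗  (l1,f4,t2)→insured(t2,f4) ✗  (l1,f5,t1)→insured(t1,f5) ✓  (l2,f1,t2)→insured(t2,f1) ✓  (l2,f2,t1)→insured(t1,f2) ✗  (l2,f2,t2)→insured(t2,f2) ✗  (l2,f2,t3)→insured(t3,f2) ✗  (l2,f3,t3)→insured(t3,f3) ✓  (l2,f4,t3)→insured(t3,f4) ✗  (l3,f1,t3)→insured(t3,f1) ✓  (l3,f2,t2)→insured(t2,f2) ✗  (l3,f3,t2)→insured(t2,f3) ✓  (l4,f1,t2)→insured(t2,f1) ✓
Counterexamples (restrictor triples failing the scope): 7.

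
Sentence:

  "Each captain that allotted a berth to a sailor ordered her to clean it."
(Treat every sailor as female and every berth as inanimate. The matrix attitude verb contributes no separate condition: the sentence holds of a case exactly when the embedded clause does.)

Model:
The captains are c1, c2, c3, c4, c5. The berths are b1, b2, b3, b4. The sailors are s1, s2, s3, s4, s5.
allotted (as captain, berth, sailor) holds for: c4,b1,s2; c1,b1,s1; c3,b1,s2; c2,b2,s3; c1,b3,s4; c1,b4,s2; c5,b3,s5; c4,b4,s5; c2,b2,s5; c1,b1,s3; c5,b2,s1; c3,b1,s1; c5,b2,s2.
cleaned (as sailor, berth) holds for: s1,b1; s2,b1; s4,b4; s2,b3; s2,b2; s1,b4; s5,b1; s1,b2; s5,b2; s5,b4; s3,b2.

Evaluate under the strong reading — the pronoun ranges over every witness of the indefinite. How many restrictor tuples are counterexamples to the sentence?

4

"her" takes "a sailor" as antecedent and "it" takes "a berth"; both are donkey pronouns co-varying with the restrictor.
Strong reading: for every (c,b,s) with allotted(c,b,s), cleaned(s,b).
Restrictor triples: (c1,b1,s1)→cleaned(s1,b1) ✓  (c1,b1,s3)→cleaned(s3,b1) ✗  (c1,b3,s4)→cleaned(s4,b3) ✗  (c1,b4,s2)→cleaned(s2,b4) ✗  (c2,b2,s3)→cleaned(s3,b2) ✓  (c2,b2,s5)→cleaned(s5,b2) ✓  (c3,b1,s1)→cleaned(s1,b1) ✓  (c3,b1,s2)→cleaned(s2,b1) ✓  (c4,b1,s2)→cleaned(s2,b1) ✓  (c4,b4,s5)→cleaned(s5,b4) ✓  (c5,b2,s1)→cleaned(s1,b2) ✓  (c5,b2,s2)→cleaned(s2,b2) ✓  (c5,b3,s5)→cleaned(s5,b3) ✗
Counterexamples (restrictor triples failing the scope): 4.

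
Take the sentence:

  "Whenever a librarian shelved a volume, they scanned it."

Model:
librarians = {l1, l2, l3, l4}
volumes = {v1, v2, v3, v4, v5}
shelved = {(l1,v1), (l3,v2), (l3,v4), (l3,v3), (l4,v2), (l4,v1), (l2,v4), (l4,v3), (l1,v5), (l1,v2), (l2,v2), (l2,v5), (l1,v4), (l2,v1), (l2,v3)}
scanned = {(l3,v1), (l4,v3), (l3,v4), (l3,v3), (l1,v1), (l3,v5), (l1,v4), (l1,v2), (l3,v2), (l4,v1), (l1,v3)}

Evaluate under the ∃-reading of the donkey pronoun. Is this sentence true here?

"it" takes "a volume" as antecedent — a donkey pronoun bound across the clause boundary.
Weak reading: every librarian l with some shelved-volume has at least one shelved-volume v such that scanned(l,v).
Per librarian: l1:✓  l2:✗  l3:✓  l4:✓
l2 has no witness among its shelved-volumes.

False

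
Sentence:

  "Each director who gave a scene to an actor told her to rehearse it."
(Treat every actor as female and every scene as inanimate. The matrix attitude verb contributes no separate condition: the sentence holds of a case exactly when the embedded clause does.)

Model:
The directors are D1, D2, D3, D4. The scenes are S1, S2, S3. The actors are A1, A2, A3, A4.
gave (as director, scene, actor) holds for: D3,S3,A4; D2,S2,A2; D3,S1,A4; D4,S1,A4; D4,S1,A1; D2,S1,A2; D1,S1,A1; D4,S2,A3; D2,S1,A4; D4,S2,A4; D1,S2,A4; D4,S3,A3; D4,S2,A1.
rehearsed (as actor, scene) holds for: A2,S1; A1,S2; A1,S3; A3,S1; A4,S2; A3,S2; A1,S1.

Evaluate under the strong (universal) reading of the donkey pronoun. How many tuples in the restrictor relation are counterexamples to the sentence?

"her" takes "an actor" as antecedent and "it" takes "a scene"; both are donkey pronouns co-varying with the restrictor.
Strong reading: for every (d,s,a) with gave(d,s,a), rehearsed(a,s).
Restrictor triples: (D1,S1,A1)→rehearsed(A1,S1) ✓  (D1,S2,A4)→rehearsed(A4,S2) ✓  (D2,S1,A2)→rehearsed(A2,S1) ✓  (D2,S1,A4)→rehearsed(A4,S1) ✗  (D2,S2,A2)→rehearsed(A2,S2) ✗  (D3,S1,A4)→rehearsed(A4,S1) ✗  (D3,S3,A4)→rehearsed(A4,S3) ✗  (D4,S1,A1)→rehearsed(A1,S1) ✓  (D4,S1,A4)→rehearsed(A4,S1) ✗  (D4,S2,A1)→rehearsed(A1,S2) ✓  (D4,S2,A3)→rehearsed(A3,S2) ✓  (D4,S2,A4)→rehearsed(A4,S2) ✓  (D4,S3,A3)→rehearsed(A3,S3) ✗
Counterexamples (restrictor triples failing the scope): 6.

6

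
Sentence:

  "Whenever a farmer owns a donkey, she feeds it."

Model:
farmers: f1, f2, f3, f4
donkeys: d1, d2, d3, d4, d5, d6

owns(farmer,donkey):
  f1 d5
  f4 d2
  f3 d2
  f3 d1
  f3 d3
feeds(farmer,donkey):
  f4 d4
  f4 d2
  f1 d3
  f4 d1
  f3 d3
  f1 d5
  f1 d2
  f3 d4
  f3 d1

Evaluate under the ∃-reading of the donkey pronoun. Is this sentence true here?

True

"it" takes "a donkey" as antecedent — a donkey pronoun bound across the clause boundary.
Weak reading: every farmer f with some owns-donkey has at least one owns-donkey d such that feeds(f,d).
Per farmer: f1:✓  f3:✓  f4:✓
Every farmer in the restrictor has a witness.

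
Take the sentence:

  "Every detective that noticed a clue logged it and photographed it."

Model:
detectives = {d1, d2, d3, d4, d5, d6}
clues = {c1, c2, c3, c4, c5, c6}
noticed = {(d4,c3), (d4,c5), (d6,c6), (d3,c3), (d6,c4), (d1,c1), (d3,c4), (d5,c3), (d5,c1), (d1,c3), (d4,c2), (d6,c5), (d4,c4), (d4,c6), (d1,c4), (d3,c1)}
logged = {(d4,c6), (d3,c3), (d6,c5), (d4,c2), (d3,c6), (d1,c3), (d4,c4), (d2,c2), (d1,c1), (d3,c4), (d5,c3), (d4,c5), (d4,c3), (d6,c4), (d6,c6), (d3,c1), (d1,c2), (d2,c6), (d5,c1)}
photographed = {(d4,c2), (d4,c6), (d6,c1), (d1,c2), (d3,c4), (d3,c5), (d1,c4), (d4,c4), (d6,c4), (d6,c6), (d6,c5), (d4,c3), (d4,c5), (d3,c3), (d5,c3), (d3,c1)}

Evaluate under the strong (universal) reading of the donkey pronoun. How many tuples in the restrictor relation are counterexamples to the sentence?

"it" takes "a clue" as antecedent — a donkey pronoun bound across the clause boundary.
Strong reading: for every (d,c) with noticed(d,c), logged(d,c) ∧ photographed(d,c).
Restrictor pairs: (d1,c1) ✗  (d1,c3) ✗  (d1,c4) ✗  (d3,c1) ✓  (d3,c3) ✓  (d3,c4) ✓  (d4,c2) ✓  (d4,c3) ✓  (d4,c4) ✓  (d4,c5) ✓  (d4,c6) ✓  (d5,c1) ✗  (d5,c3) ✓  (d6,c4) ✓  (d6,c5) ✓  (d6,c6) ✓
Counterexamples (restrictor pairs failing the scope): 4.

4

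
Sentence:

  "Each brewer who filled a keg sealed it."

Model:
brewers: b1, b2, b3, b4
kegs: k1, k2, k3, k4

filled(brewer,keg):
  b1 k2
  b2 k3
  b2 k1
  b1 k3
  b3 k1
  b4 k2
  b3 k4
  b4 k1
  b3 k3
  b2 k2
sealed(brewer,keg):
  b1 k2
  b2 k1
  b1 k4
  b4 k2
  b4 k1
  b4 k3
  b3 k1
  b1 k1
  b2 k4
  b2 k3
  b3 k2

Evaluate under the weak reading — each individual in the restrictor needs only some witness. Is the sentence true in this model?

"it" takes "a keg" as antecedent — a donkey pronoun bound across the clause boundary.
Weak reading: every brewer b with some filled-keg has at least one filled-keg k such that sealed(b,k).
Per brewer: b1:✓  b2:✓  b3:✓  b4:✓
Every brewer in the restrictor has a witness.

True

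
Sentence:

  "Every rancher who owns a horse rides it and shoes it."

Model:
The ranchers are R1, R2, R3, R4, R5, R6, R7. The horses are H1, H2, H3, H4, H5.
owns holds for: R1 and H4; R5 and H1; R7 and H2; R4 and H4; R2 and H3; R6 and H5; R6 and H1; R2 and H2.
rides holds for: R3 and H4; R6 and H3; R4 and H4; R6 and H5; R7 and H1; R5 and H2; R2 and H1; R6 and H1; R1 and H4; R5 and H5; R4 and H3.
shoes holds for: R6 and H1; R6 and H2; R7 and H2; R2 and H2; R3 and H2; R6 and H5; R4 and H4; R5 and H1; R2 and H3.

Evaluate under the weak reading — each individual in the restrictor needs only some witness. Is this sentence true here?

"it" takes "a horse" as antecedent — a donkey pronoun bound across the clause boundary.
Weak reading: every rancher r with some owns-horse has at least one owns-horse h such that rides(r,h) ∧ shoes(r,h).
Per rancher: R1:✗  R2:✗  R4:✓  R5:✗  R6:✓  R7:✗
R1 has no witness among its owns-horses.

False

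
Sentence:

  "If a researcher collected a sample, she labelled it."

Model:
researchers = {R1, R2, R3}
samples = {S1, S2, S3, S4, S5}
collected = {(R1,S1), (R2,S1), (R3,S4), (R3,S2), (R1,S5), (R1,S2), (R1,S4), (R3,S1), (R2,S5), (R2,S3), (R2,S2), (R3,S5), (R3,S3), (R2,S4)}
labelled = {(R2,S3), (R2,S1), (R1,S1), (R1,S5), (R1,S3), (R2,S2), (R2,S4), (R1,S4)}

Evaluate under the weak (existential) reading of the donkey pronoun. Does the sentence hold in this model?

"it" takes "a sample" as antecedent — a donkey pronoun bound across the clause boundary.
Weak reading: every researcher r with some collected-sample has at least one collected-sample s such that labelled(r,s).
Per researcher: R1:✓  R2:✓  R3:✗
R3 has no witness among its collected-samples.

False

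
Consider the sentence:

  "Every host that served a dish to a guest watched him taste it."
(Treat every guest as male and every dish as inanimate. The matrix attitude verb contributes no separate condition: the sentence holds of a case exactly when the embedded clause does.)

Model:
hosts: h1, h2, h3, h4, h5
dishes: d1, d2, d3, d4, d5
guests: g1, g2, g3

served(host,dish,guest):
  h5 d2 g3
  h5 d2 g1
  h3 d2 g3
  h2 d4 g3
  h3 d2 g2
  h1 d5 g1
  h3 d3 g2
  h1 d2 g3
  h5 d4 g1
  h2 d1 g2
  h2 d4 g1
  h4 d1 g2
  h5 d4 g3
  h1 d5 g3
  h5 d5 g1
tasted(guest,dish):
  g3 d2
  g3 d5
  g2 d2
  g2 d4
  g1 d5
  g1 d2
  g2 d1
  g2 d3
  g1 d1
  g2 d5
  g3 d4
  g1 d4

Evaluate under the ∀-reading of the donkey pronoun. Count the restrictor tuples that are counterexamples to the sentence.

0

"him" takes "a guest" as antecedent and "it" takes "a dish"; both are donkey pronouns co-varying with the restrictor.
Strong reading: for every (h,d,g) with served(h,d,g), tasted(g,d).
Restrictor triples: (h1,d2,g3)→tasted(g3,d2) ✓  (h1,d5,g1)→tasted(g1,d5) ✓  (h1,d5,g3)→tasted(g3,d5) ✓  (h2,d1,g2)→tasted(g2,d1) ✓  (h2,d4,g1)→tasted(g1,d4) ✓  (h2,d4,g3)→tasted(g3,d4) ✓  (h3,d2,g2)→tasted(g2,d2) ✓  (h3,d2,g3)→tasted(g3,d2) ✓  (h3,d3,g2)→tasted(g2,d3) ✓  (h4,d1,g2)→tasted(g2,d1) ✓  (h5,d2,g1)→tasted(g1,d2) ✓  (h5,d2,g3)→tasted(g3,d2) ✓  (h5,d4,g1)→tasted(g1,d4) ✓  (h5,d4,g3)→tasted(g3,d4) ✓  (h5,d5,g1)→tasted(g1,d5) ✓
Counterexamples (restrictor triples failing the scope): 0.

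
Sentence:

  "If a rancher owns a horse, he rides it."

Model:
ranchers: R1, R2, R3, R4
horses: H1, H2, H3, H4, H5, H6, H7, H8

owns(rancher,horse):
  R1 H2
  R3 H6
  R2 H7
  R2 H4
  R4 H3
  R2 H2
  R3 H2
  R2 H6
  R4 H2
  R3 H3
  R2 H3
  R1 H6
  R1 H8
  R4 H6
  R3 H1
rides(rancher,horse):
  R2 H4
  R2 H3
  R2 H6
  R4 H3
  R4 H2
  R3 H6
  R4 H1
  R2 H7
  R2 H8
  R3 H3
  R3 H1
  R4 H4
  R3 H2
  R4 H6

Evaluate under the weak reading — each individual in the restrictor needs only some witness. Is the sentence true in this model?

"it" takes "a horse" as antecedent — a donkey pronoun bound across the clause boundary.
Weak reading: every rancher r with some owns-horse has at least one owns-horse h such that rides(r,h).
Per rancher: R1:✗  R2:✓  R3:✓  R4:✓
R1 has no witness among its owns-horses.

False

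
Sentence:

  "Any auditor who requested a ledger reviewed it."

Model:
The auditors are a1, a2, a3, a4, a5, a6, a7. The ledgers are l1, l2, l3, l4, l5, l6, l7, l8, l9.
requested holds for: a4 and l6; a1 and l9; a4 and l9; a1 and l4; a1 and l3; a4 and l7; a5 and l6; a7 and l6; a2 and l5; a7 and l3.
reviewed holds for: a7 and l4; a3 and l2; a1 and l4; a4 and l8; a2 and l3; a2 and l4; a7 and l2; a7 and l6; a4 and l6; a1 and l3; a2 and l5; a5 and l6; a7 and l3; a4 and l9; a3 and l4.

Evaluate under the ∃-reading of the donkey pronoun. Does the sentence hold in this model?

True

"it" takes "a ledger" as antecedent — a donkey pronoun bound across the clause boundary.
Weak reading: every auditor a with some requested-ledger has at least one requested-ledger l such that reviewed(a,l).
Per auditor: a1:✓  a2:✓  a4:✓  a5:✓  a7:✓
Every auditor in the restrictor has a witness.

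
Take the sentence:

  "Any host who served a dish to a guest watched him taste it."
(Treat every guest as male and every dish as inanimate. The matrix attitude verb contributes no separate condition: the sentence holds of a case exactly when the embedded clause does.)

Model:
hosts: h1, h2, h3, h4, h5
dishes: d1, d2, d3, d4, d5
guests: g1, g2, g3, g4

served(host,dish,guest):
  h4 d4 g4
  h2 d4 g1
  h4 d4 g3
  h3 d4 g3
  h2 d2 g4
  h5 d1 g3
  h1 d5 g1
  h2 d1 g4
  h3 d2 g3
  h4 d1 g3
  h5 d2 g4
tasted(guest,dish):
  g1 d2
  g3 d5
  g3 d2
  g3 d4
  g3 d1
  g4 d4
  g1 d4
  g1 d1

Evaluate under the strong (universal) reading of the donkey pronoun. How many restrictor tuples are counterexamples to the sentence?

"him" takes "a guest" as antecedent and "it" takes "a dish"; both are donkey pronouns co-varying with the restrictor.
Strong reading: for every (h,d,g) with served(h,d,g), tasted(g,d).
Restrictor triples: (h1,d5,g1)→tasted(g1,d5) ✗  (h2,d1,g4)→tasted(g4,d1) ✗  (h2,d2,g4)→tasted(g4,d2) ✗  (h2,d4,g1)→tasted(g1,d4) ✓  (h3,d2,g3)→tasted(g3,d2) ✓  (h3,d4,g3)→tasted(g3,d4) ✓  (h4,d1,g3)→tasted(g3,d1) ✓  (h4,d4,g3)→tasted(g3,d4) ✓  (h4,d4,g4)→tasted(g4,d4) ✓  (h5,d1,g3)→tasted(g3,d1) ✓  (h5,d2,g4)→tasted(g4,d2) ✗
Counterexamples (restrictor triples failing the scope): 4.

4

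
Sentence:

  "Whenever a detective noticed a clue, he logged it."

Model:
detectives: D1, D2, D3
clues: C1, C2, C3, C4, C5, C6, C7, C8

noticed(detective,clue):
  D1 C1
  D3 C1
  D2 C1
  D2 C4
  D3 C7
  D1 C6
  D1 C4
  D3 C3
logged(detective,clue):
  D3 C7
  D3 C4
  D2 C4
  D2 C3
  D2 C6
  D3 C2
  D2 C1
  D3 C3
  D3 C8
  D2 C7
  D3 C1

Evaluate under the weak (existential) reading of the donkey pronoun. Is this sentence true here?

"it" takes "a clue" as antecedent — a donkey pronoun bound across the clause boundary.
Weak reading: every detective d with some noticed-clue has at least one noticed-clue c such that logged(d,c).
Per detective: D1:✗  D2:✓  D3:✓
D1 has no witness among its noticed-clues.

False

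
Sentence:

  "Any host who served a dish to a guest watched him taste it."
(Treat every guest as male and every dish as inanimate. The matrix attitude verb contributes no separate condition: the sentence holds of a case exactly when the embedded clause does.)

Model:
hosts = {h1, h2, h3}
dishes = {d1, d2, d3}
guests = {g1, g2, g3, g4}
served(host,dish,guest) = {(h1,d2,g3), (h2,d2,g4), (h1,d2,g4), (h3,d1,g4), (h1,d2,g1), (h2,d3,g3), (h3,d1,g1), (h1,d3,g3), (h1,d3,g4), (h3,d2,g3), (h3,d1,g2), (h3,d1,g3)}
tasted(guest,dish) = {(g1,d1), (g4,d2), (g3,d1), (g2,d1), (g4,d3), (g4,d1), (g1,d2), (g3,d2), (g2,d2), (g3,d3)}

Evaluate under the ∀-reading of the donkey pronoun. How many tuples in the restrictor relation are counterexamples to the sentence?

"him" takes "a guest" as antecedent and "it" takes "a dish"; both are donkey pronouns co-varying with the restrictor.
Strong reading: for every (h,d,g) with served(h,d,g), tasted(g,d).
Restrictor triples: (h1,d2,g1)→tasted(g1,d2) ✓  (h1,d2,g3)→tasted(g3,d2) ✓  (h1,d2,g4)→tasted(g4,d2) ✓  (h1,d3,g3)→tasted(g3,d3) ✓  (h1,d3,g4)→tasted(g4,d3) ✓  (h2,d2,g4)→tasted(g4,d2) ✓  (h2,d3,g3)→tasted(g3,d3) ✓  (h3,d1,g1)→tasted(g1,d1) ✓  (h3,d1,g2)→tasted(g2,d1) ✓  (h3,d1,g3)→tasted(g3,d1) ✓  (h3,d1,g4)→tasted(g4,d1) ✓  (h3,d2,g3)→tasted(g3,d2) ✓
Counterexamples (restrictor triples failing the scope): 0.

0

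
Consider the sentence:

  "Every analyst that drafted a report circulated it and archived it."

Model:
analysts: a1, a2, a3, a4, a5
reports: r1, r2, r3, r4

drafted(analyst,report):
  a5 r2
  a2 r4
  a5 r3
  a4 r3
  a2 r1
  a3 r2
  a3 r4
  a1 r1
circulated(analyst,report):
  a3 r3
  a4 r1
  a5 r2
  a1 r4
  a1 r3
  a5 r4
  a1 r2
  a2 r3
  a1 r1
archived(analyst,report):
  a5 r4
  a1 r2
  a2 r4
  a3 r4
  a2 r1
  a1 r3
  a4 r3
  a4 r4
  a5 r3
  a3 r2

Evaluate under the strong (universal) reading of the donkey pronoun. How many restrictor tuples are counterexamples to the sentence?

"it" takes "a report" as antecedent — a donkey pronoun bound across the clause boundary.
Strong reading: for every (a,r) with drafted(a,r), circulated(a,r) ∧ archived(a,r).
Restrictor pairs: (a1,r1) ✗  (a2,r1) ✗  (a2,r4) ✗  (a3,r2) ✗  (a3,r4) ✗  (a4,r3) ✗  (a5,r2) ✗  (a5,r3) ✗
Counterexamples (restrictor pairs failing the scope): 8.

8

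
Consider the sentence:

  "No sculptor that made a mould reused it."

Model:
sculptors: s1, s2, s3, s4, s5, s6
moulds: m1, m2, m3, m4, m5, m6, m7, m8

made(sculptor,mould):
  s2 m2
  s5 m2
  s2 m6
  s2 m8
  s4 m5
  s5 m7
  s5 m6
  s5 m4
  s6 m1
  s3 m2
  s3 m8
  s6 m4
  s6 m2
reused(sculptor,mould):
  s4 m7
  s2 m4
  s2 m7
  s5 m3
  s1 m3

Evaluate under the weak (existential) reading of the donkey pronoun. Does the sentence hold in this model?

"it" takes "a mould" as antecedent — a donkey pronoun bound across the clause boundary.
Truth condition: for no (s,m) with made(s,m) does reused(s,m) hold.
Restrictor pairs — does the scope hold? (s2,m2):fails  (s2,m6):fails  (s2,m8):fails  (s3,m2):fails  (s3,m8):fails  (s4,m5):fails  (s5,m2):fails  (s5,m4):fails  (s5,m6):fails  (s5,m7):fails  (s6,m1):fails  (s6,m2):fails  (s6,m4):fails
Scope holds for no restrictor pair, so the sentence is true.

True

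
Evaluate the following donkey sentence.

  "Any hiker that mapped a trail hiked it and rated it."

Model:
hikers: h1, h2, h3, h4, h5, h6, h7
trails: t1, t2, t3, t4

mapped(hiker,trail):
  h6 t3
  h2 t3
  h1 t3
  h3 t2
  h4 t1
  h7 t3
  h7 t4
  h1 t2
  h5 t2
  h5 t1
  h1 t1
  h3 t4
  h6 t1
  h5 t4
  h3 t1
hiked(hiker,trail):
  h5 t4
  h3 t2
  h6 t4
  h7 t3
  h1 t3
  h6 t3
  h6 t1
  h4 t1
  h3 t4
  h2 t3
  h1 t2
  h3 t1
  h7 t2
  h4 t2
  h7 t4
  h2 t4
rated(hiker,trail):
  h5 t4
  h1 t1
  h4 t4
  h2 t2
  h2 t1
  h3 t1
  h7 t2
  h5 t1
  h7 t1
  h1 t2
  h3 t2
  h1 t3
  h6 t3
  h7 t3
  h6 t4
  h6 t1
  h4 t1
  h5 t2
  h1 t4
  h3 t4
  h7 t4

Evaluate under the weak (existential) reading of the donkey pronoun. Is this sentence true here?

False

"it" takes "a trail" as antecedent — a donkey pronoun bound across the clause boundary.
Weak reading: every hiker h with some mapped-trail has at least one mapped-trail t such that hiked(h,t) ∧ rated(h,t).
Per hiker: h1:✓  h2:✗  h3:✓  h4:✓  h5:✓  h6:✓  h7:✓
h2 has no witness among its mapped-trails.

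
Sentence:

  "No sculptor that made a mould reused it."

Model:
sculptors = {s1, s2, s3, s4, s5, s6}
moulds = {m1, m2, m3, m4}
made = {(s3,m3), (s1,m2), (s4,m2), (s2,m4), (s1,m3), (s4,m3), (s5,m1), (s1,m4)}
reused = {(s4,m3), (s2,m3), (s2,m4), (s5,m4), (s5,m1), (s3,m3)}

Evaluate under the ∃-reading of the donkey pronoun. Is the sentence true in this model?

False

"it" takes "a mould" as antecedent — a donkey pronoun bound across the clause boundary.
Truth condition: for no (s,m) with made(s,m) does reused(s,m) hold.
Restrictor pairs — does the scope hold? (s1,m2):fails  (s1,m3):fails  (s1,m4):fails  (s2,m4):holds  (s3,m3):holds  (s4,m2):fails  (s4,m3):holds  (s5,m1):holds
Scope holds for 4 pair(s), so the sentence is false.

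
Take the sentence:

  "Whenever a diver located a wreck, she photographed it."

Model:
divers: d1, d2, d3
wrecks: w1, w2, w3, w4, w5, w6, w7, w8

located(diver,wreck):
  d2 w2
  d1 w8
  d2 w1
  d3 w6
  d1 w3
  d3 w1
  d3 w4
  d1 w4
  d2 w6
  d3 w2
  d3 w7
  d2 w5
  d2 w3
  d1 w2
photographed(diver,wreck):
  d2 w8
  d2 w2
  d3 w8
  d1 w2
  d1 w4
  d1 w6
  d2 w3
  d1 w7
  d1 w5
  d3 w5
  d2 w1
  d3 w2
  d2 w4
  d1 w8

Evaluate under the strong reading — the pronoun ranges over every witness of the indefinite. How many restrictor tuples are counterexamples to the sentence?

7

"it" takes "a wreck" as antecedent — a donkey pronoun bound across the clause boundary.
Strong reading: for every (d,w) with located(d,w), photographed(d,w).
Restrictor pairs: (d1,w2) ✓  (d1,w3) ✗  (d1,w4) ✓  (d1,w8) ✓  (d2,w1) ✓  (d2,w2) ✓  (d2,w3) ✓  (d2,w5) ✗  (d2,w6) ✗  (d3,w1) ✗  (d3,w2) ✓  (d3,w4) ✗  (d3,w6) ✗  (d3,w7) ✗
Counterexamples (restrictor pairs failing the scope): 7.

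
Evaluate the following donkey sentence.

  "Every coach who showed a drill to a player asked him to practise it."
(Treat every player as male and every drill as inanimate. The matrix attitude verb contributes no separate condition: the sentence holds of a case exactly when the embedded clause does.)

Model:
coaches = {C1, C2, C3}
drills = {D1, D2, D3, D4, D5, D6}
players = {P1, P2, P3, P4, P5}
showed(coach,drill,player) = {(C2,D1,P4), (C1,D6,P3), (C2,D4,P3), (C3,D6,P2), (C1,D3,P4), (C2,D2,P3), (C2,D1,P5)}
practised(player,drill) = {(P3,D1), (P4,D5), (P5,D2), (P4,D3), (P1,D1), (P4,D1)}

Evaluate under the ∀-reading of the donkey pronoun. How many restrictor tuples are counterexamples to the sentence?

"him" takes "a player" as antecedent and "it" takes "a drill"; both are donkey pronouns co-varying with the restrictor.
Strong reading: for every (c,d,p) with showed(c,d,p), practised(p,d).
Restrictor triples: (C1,D3,P4)→practised(P4,D3) ✓  (C1,D6,P3)→practised(P3,D6) ✗  (C2,D1,P4)→practised(P4,D1) ✓  (C2,D1,P5)→practised(P5,D1) ✗  (C2,D2,P3)→practised(P3,D2) ✗  (C2,D4,P3)→practised(P3,D4) ✗  (C3,D6,P2)→practised(P2,D6) ✗
Counterexamples (restrictor triples failing the scope): 5.

5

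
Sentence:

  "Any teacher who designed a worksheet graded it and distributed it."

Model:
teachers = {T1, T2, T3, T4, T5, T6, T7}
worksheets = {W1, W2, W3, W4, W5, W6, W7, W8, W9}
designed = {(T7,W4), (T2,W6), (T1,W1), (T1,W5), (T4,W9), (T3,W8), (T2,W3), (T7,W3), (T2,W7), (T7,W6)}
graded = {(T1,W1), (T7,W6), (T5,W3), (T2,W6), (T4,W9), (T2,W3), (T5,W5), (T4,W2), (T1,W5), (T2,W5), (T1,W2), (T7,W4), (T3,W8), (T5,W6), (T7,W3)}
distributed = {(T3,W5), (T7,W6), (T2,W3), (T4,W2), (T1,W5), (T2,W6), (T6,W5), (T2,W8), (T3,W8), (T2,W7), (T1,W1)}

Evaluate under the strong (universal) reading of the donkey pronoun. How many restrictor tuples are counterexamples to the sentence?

4

"it" takes "a worksheet" as antecedent — a donkey pronoun bound across the clause boundary.
Strong reading: for every (t,w) with designed(t,w), graded(t,w) ∧ distributed(t,w).
Restrictor pairs: (T1,W1) ✓  (T1,W5) ✓  (T2,W3) ✓  (T2,W6) ✓  (T2,W7) ✗  (T3,W8) ✓  (T4,W9) ✗  (T7,W3) ✗  (T7,W4) ✗  (T7,W6) ✓
Counterexamples (restrictor pairs failing the scope): 4.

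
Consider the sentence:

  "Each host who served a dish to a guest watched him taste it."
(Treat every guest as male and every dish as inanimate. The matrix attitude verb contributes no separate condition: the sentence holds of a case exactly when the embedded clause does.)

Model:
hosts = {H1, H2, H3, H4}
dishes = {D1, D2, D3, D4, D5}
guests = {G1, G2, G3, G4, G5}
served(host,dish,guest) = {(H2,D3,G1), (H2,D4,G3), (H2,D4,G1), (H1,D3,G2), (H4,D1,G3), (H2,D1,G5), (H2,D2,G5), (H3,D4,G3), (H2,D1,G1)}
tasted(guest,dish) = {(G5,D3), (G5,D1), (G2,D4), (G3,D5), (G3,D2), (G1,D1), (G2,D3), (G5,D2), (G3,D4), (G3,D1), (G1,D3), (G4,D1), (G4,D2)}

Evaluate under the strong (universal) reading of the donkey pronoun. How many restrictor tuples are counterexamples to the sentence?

1

"him" takes "a guest" as antecedent and "it" takes "a dish"; both are donkey pronouns co-varying with the restrictor.
Strong reading: for every (h,d,g) with served(h,d,g), tasted(g,d).
Restrictor triples: (H1,D3,G2)→tasted(G2,D3) ✓  (H2,D1,G1)→tasted(G1,D1) ✓  (H2,D1,G5)→tasted(G5,D1) ✓  (H2,D2,G5)→tasted(G5,D2) ✓  (H2,D3,G1)→tasted(G1,D3) ✓  (H2,D4,G1)→tasted(G1,D4) ✗  (H2,D4,G3)→tasted(G3,D4) ✓  (H3,D4,G3)→tasted(G3,D4) ✓  (H4,D1,G3)→tasted(G3,D1) ✓
Counterexamples (restrictor triples failing the scope): 1.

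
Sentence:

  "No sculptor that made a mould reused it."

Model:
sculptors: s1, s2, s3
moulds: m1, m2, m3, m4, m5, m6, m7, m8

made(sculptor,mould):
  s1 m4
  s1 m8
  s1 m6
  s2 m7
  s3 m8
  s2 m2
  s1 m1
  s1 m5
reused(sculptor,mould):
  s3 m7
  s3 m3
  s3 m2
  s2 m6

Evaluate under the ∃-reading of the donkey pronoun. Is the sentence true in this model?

True

"it" takes "a mould" as antecedent — a donkey pronoun bound across the clause boundary.
Truth condition: for no (s,m) with made(s,m) does reused(s,m) hold.
Restrictor pairs — does the scope hold? (s1,m1):fails  (s1,m4):fails  (s1,m5):fails  (s1,m6):fails  (s1,m8):fails  (s2,m2):fails  (s2,m7):fails  (s3,m8):fails
Scope holds for no restrictor pair, so the sentence is true.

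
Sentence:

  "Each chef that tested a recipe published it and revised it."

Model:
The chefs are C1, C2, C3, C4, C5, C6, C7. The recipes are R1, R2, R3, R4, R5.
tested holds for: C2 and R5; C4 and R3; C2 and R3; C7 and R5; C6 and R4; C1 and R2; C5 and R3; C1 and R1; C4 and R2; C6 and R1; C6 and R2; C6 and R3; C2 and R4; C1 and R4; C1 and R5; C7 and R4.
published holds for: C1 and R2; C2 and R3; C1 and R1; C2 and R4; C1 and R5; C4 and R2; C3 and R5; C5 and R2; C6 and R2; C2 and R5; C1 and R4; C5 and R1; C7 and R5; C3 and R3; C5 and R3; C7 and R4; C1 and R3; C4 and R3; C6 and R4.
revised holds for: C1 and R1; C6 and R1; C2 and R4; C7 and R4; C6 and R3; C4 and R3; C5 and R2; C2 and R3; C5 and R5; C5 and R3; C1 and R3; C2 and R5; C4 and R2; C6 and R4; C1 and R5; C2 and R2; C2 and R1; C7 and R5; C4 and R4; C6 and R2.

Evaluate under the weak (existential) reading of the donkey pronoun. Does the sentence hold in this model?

"it" takes "a recipe" as antecedent — a donkey pronoun bound across the clause boundary.
Weak reading: every chef c with some tested-recipe has at least one tested-recipe r such that published(c,r) ∧ revised(c,r).
Per chef: C1:✓  C2:✓  C4:✓  C5:✓  C6:✓  C7:✓
Every chef in the restrictor has a witness.

True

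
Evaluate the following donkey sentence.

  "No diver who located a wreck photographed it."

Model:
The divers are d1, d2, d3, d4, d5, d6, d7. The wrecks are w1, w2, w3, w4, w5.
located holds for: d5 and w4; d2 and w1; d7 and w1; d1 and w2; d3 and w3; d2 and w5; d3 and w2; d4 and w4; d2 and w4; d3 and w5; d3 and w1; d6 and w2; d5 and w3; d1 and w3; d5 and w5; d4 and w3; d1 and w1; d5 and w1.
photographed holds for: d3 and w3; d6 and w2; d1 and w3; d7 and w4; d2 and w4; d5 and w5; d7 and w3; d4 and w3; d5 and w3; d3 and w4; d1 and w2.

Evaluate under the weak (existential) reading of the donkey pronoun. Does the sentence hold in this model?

"it" takes "a wreck" as antecedent — a donkey pronoun bound across the clause boundary.
Truth condition: for no (d,w) with located(d,w) does photographed(d,w) hold.
Restrictor pairs — does the scope hold? (d1,w1):fails  (d1,w2):holds  (d1,w3):holds  (d2,w1):fails  (d2,w4):holds  (d2,w5):fails  (d3,w1):fails  (d3,w2):fails  (d3,w3):holds  (d3,w5):fails  (d4,w3):holds  (d4,w4):fails  (d5,w1):fails  (d5,w3):holds  (d5,w4):fails  (d5,w5):holds  (d6,w2):holds  (d7,w1):fails
Scope holds for 8 pair(s), so the sentence is false.

False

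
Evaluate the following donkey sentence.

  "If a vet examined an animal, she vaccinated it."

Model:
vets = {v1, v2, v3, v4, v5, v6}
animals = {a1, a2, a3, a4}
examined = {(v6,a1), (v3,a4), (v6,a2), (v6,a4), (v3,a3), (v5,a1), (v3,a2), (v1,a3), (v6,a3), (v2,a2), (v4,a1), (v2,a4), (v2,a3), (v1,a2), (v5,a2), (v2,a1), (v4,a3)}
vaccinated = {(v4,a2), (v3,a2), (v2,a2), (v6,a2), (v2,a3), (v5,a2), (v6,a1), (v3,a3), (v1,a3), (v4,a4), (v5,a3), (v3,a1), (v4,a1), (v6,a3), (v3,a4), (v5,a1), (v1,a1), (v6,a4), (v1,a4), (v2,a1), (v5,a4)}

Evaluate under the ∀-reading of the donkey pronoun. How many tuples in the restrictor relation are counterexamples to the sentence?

"it" takes "an animal" as antecedent — a donkey pronoun bound across the clause boundary.
Strong reading: for every (v,a) with examined(v,a), vaccinated(v,a).
Restrictor pairs: (v1,a2) ✗  (v1,a3) ✓  (v2,a1) ✓  (v2,a2) ✓  (v2,a3) ✓  (v2,a4) ✗  (v3,a2) ✓  (v3,a3) ✓  (v3,a4) ✓  (v4,a1) ✓  (v4,a3) ✗  (v5,a1) ✓  (v5,a2) ✓  (v6,a1) ✓  (v6,a2) ✓  (v6,a3) ✓  (v6,a4) ✓
Counterexamples (restrictor pairs failing the scope): 3.

3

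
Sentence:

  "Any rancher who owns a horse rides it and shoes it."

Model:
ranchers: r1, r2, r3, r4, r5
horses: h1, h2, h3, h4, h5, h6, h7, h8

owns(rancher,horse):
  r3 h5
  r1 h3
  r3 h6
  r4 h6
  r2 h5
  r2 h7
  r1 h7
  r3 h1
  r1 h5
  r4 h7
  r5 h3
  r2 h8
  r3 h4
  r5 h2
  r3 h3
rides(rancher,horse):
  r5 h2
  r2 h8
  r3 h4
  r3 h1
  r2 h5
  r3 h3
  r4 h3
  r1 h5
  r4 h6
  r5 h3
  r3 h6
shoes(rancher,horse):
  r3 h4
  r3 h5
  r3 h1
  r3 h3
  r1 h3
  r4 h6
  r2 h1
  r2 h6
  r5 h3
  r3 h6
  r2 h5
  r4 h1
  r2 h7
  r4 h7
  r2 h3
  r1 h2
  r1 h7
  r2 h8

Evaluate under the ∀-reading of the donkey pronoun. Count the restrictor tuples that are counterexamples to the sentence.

"it" takes "a horse" as antecedent — a donkey pronoun bound across the clause boundary.
Strong reading: for every (r,h) with owns(r,h), rides(r,h) ∧ shoes(r,h).
Restrictor pairs: (r1,h3) ✗  (r1,h5) ✗  (r1,h7) ✗  (r2,h5) ✓  (r2,h7) ✗  (r2,h8) ✓  (r3,h1) ✓  (r3,h3) ✓  (r3,h4) ✓  (r3,h5) ✗  (r3,h6) ✓  (r4,h6) ✓  (r4,h7) ✗  (r5,h2) ✗  (r5,h3) ✓
Counterexamples (restrictor pairs failing the scope): 7.

7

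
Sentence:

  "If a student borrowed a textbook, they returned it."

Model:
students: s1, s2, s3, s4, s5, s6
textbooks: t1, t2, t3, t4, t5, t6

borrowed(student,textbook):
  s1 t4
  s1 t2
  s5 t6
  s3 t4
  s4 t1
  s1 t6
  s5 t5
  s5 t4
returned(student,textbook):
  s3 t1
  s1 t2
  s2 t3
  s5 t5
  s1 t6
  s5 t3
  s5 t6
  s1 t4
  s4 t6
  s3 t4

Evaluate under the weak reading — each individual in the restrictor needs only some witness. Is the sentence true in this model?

"it" takes "a textbook" as antecedent — a donkey pronoun bound across the clause boundary.
Weak reading: every student s with some borrowed-textbook has at least one borrowed-textbook t such that returned(s,t).
Per student: s1:✓  s3:✓  s4:✗  s5:✓
s4 has no witness among its borrowed-textbooks.

False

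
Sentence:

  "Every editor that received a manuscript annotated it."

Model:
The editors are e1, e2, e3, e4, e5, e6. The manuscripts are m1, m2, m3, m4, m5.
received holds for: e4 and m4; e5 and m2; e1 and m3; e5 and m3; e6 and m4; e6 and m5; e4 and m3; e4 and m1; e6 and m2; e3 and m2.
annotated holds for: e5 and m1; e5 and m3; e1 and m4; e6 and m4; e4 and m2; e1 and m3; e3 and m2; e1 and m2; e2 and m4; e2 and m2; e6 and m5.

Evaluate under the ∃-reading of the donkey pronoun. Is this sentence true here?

"it" takes "a manuscript" as antecedent — a donkey pronoun bound across the clause boundary.
Weak reading: every editor e with some received-manuscript has at least one received-manuscript m such that annotated(e,m).
Per editor: e1:✓  e3:✓  e4:✗  e5:✓  e6:✓
e4 has no witness among its received-manuscripts.

False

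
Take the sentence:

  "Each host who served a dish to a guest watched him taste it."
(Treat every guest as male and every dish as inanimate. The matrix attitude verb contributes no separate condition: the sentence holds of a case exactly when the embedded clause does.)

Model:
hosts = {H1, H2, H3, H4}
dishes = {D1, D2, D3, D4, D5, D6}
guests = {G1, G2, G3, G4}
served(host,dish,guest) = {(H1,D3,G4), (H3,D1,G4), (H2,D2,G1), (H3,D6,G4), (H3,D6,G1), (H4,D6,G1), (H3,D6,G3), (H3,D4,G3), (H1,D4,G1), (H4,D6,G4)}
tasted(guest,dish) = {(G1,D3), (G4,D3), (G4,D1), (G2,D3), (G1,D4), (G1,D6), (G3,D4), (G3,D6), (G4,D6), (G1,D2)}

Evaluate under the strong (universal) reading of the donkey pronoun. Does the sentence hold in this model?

True

"him" takes "a guest" as antecedent and "it" takes "a dish"; both are donkey pronouns co-varying with the restrictor.
Strong reading: for every (h,d,g) with served(h,d,g), tasted(g,d).
Restrictor triples: (H1,D3,G4)→tasted(G4,D3) ✓  (H1,D4,G1)→tasted(G1,D4) ✓  (H2,D2,G1)→tasted(G1,D2) ✓  (H3,D1,G4)→tasted(G4,D1) ✓  (H3,D4,G3)→tasted(G3,D4) ✓  (H3,D6,G1)→tasted(G1,D6) ✓  (H3,D6,G3)→tasted(G3,D6) ✓  (H3,D6,G4)→tasted(G4,D6) ✓  (H4,D6,G1)→tasted(G1,D6) ✓  (H4,D6,G4)→tasted(G4,D6) ✓
Every restrictor triple satisfies the scope.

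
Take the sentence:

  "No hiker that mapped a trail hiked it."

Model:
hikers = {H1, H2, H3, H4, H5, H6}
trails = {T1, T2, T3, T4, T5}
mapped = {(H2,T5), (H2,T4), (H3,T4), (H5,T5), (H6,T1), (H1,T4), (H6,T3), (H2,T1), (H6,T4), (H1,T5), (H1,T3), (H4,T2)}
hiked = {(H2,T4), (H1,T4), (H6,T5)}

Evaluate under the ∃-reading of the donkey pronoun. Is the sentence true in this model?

False

"it" takes "a trail" as antecedent — a donkey pronoun bound across the clause boundary.
Truth condition: for no (h,t) with mapped(h,t) does hiked(h,t) hold.
Restrictor pairs — does the scope hold? (H1,T3):fails  (H1,T4):holds  (H1,T5):fails  (H2,T1):fails  (H2,T4):holds  (H2,T5):fails  (H3,T4):fails  (H4,T2):fails  (H5,T5):fails  (H6,T1):fails  (H6,T3):fails  (H6,T4):fails
Scope holds for 2 pair(s), so the sentence is false.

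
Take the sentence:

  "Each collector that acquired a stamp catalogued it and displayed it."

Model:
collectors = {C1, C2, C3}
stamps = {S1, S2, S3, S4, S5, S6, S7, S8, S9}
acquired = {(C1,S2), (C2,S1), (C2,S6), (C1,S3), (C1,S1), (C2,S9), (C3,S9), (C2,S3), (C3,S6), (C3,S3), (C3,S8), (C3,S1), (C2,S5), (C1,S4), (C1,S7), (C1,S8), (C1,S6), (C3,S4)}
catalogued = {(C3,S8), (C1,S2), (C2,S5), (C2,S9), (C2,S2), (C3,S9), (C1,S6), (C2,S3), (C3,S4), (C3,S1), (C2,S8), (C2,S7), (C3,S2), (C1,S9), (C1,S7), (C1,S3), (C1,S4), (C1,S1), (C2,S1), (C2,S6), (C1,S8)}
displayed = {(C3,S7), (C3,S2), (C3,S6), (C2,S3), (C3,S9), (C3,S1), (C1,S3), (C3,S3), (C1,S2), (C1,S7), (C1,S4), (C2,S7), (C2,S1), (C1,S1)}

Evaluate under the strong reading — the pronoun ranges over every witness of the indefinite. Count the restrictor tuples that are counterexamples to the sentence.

9

"it" takes "a stamp" as antecedent — a donkey pronoun bound across the clause boundary.
Strong reading: for every (c,s) with acquired(c,s), catalogued(c,s) ∧ displayed(c,s).
Restrictor pairs: (C1,S1) ✓  (C1,S2) ✓  (C1,S3) ✓  (C1,S4) ✓  (C1,S6) ✗  (C1,S7) ✓  (C1,S8) ✗  (C2,S1) ✓  (C2,S3) ✓  (C2,S5) ✗  (C2,S6) ✗  (C2,S9) ✗  (C3,S1) ✓  (C3,S3) ✗  (C3,S4) ✗  (C3,S6) ✗  (C3,S8) ✗  (C3,S9) ✓
Counterexamples (restrictor pairs failing the scope): 9.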